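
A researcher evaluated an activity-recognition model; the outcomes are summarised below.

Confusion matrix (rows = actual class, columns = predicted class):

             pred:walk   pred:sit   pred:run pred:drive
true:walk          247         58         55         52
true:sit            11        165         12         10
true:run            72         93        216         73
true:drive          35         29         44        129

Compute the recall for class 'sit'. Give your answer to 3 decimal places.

0.833

recall = TP/(TP+FN).
sit: TP=165, FN=11+12+10=33 → 165/198 = 0.8333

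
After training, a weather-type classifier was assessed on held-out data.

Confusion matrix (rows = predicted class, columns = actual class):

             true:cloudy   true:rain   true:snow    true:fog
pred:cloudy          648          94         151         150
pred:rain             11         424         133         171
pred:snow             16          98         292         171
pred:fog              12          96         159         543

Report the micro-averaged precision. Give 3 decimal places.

0.602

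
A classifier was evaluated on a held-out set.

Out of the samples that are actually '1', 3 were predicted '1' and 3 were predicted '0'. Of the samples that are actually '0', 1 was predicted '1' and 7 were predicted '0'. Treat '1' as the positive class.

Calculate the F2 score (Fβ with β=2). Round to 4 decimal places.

Fβ = (1+β²)·TP / ((1+β²)·TP + β²·FN + FP), with β²=4
= 5·3 / (5·3 + 4·3 + 1) = 0.5357

0.5357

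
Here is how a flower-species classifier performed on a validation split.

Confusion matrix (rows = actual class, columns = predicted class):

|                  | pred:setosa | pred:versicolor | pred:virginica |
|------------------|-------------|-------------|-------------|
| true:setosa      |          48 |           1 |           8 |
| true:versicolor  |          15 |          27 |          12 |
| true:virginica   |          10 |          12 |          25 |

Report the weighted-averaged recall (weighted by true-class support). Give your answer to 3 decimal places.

Per-class recall (TP/(TP+FN)):
  setosa: TP=48, FN=1+8=9 → 48/57 = 0.8421
  versicolor: TP=27, FN=15+12=27 → 27/54 = 0.5000
  virginica: TP=25, FN=10+12=22 → 25/47 = 0.5319
Weighted-recall = Σ (supportᵢ/N)·recallᵢ with N=158: (57/158)·0.8421 + (54/158)·0.5000 + (47/158)·0.5319 = 0.633

0.633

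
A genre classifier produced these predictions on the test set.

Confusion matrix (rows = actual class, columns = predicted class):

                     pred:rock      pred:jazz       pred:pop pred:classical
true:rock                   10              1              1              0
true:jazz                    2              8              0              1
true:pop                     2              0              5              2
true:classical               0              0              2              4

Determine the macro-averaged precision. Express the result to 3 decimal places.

Per-class precision (TP/(TP+FP)):
  rock: TP=10, FP=2+2+0=4 → 10/14 = 0.7143
  jazz: TP=8, FP=1+0+0=1 → 8/9 = 0.8889
  pop: TP=5, FP=1+0+2=3 → 5/8 = 0.6250
  classical: TP=4, FP=0+1+2=3 → 4/7 = 0.5714
Macro-precision = mean = (0.7143 + 0.8889 + 0.6250 + 0.5714) / 4 = 0.700

0.700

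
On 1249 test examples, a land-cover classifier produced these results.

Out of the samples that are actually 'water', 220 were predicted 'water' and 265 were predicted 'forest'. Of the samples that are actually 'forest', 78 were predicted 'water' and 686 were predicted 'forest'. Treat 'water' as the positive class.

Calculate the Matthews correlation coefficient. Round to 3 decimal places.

MCC = (TP·TN − FP·FN) / √((TP+FP)(TP+FN)(TN+FP)(TN+FN))
Numerator = 220·686 − 78·265 = 130250
Denominator = √(298·485·764·951) = √105010294920 = 324052.9199
MCC = 130250 / 324052.9199 = 0.402

0.402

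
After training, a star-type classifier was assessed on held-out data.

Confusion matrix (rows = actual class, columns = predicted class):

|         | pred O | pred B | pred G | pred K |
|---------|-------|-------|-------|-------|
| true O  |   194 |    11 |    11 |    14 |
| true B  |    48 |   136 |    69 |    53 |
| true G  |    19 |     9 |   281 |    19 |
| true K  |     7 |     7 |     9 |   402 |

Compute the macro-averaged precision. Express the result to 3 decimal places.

0.785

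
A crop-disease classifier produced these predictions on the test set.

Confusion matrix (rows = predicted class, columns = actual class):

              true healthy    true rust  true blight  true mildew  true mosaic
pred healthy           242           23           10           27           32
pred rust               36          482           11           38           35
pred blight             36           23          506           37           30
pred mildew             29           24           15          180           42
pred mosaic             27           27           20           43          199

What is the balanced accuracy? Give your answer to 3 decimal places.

0.706

Balanced accuracy = mean of per-class recall.
  healthy: recall = 242/370 = 0.6541
  rust: recall = 482/579 = 0.8325
  blight: recall = 506/562 = 0.9004
  mildew: recall = 180/325 = 0.5538
  mosaic: recall = 199/338 = 0.5888
Mean = (0.6541 + 0.8325 + 0.9004 + 0.5538 + 0.5888) / 5 = 0.706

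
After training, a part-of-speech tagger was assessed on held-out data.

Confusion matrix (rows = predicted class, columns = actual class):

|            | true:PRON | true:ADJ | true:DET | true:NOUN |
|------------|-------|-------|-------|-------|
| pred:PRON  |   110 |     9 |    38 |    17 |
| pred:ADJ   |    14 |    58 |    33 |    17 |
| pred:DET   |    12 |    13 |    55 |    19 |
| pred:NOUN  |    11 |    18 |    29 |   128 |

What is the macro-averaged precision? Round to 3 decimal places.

Per-class precision (TP/(TP+FP)):
  PRON: TP=110, FP=9+38+17=64 → 110/174 = 0.6322
  ADJ: TP=58, FP=14+33+17=64 → 58/122 = 0.4754
  DET: TP=55, FP=12+13+19=44 → 55/99 = 0.5556
  NOUN: TP=128, FP=11+18+29=58 → 128/186 = 0.6882
Macro-precision = mean = (0.6322 + 0.4754 + 0.5556 + 0.6882) / 4 = 0.588

0.588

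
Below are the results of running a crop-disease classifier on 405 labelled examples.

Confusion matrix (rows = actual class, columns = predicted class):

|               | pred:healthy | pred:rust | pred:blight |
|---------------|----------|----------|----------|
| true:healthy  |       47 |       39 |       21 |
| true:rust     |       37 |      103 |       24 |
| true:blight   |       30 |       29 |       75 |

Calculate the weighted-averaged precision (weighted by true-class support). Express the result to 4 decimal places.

0.5596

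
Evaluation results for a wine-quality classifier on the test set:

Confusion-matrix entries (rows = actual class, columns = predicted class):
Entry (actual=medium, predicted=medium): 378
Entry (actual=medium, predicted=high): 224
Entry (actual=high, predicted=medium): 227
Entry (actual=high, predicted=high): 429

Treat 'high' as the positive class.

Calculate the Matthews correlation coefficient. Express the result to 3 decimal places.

0.282

MCC = (TP·TN − FP·FN) / √((TP+FP)(TP+FN)(TN+FP)(TN+FN))
Numerator = 429·378 − 224·227 = 111314
Denominator = √(653·656·602·605) = √156015909280 = 394988.4926
MCC = 111314 / 394988.4926 = 0.282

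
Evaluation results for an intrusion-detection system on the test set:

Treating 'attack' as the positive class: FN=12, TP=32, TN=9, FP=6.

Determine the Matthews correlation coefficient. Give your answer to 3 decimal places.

0.298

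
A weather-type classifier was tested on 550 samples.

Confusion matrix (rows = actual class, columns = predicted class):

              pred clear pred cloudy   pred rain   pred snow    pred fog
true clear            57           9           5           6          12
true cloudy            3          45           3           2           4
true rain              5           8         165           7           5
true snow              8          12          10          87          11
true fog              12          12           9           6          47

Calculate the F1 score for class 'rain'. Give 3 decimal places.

Take TP from the diagonal, FP from the rest of the 'rain' prediction marginal, FN from the rest of the 'rain' actual marginal.
F1 score = 2·TP/(2·TP+FP+FN).
rain: TP=165, FP=5+3+10+9=27, FN=5+8+7+5=25 → 330/382 = 0.8639

0.864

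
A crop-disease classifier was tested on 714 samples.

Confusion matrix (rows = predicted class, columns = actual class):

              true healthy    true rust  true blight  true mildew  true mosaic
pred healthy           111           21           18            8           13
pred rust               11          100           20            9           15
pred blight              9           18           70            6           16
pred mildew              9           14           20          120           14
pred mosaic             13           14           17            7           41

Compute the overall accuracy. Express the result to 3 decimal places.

0.619

Accuracy = trace / total = (111+100+70+120+41=442) / 714 = 442/714 = 0.619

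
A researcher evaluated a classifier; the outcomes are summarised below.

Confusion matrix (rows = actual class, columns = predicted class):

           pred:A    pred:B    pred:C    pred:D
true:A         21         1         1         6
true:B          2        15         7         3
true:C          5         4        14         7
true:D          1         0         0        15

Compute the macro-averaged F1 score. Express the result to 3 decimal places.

Per-class F1 score (2·TP/(2·TP+FP+FN)):
  A: TP=21, FP=2+5+1=8, FN=1+1+6=8 → 42/58 = 0.7241
  B: TP=15, FP=1+4+0=5, FN=2+7+3=12 → 30/47 = 0.6383
  C: TP=14, FP=1+7+0=8, FN=5+4+7=16 → 28/52 = 0.5385
  D: TP=15, FP=6+3+7=16, FN=1+0+0=1 → 30/47 = 0.6383
Macro-F1 score = mean = (0.7241 + 0.6383 + 0.5385 + 0.6383) / 4 = 0.635

0.635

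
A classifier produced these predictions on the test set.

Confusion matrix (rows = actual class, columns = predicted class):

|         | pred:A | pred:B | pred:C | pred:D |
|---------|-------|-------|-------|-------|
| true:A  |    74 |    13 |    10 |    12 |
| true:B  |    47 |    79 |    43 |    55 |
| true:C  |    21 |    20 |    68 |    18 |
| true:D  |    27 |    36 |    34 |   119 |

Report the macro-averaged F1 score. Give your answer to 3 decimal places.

0.502

Per-class F1 score (2·TP/(2·TP+FP+FN)):
  A: TP=74, FP=47+21+27=95, FN=13+10+12=35 → 148/278 = 0.5324
  B: TP=79, FP=13+20+36=69, FN=47+43+55=145 → 158/372 = 0.4247
  C: TP=68, FP=10+43+34=87, FN=21+20+18=59 → 136/282 = 0.4823
  D: TP=119, FP=12+55+18=85, FN=27+36+34=97 → 238/420 = 0.5667
Macro-F1 score = mean = (0.5324 + 0.4247 + 0.4823 + 0.5667) / 4 = 0.502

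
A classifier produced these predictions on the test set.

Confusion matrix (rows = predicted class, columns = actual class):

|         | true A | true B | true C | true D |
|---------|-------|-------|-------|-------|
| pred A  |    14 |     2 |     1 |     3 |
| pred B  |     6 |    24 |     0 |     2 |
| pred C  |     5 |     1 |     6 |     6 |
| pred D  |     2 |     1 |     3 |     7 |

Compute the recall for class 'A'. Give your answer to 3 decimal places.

0.519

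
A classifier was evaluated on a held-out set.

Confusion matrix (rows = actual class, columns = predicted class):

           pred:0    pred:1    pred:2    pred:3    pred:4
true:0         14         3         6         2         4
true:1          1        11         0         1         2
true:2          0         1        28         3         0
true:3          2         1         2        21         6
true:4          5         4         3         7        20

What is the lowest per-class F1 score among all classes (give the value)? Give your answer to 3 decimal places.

Per-class F1 score (2·TP/(2·TP+FP+FN)):
  0: TP=14, FP=1+0+2+5=8, FN=3+6+2+4=15 → 28/51 = 0.5490
  1: TP=11, FP=3+1+1+4=9, FN=1+0+1+2=4 → 22/35 = 0.6286
  2: TP=28, FP=6+0+2+3=11, FN=0+1+3+0=4 → 56/71 = 0.7887
  3: TP=21, FP=2+1+3+7=13, FN=2+1+2+6=11 → 42/66 = 0.6364
  4: TP=20, FP=4+2+0+6=12, FN=5+4+3+7=19 → 40/71 = 0.5634
Lowest is class '0' with F1 score = 0.549.

0.549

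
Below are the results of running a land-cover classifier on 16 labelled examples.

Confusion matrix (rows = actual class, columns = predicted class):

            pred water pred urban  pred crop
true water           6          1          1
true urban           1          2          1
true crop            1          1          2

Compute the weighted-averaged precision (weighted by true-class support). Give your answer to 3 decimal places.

0.625

Per-class precision (TP/(TP+FP)):
  water: TP=6, FP=1+1=2 → 6/8 = 0.7500
  urban: TP=2, FP=1+1=2 → 2/4 = 0.5000
  crop: TP=2, FP=1+1=2 → 2/4 = 0.5000
Weighted-precision = Σ (supportᵢ/N)·precisionᵢ with N=16: (8/16)·0.7500 + (4/16)·0.5000 + (4/16)·0.5000 = 0.625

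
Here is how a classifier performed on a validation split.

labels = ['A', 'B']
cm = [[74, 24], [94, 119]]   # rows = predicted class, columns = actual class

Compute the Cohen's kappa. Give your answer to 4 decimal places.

Observed agreement pₒ = trace/N = 193/311 = 0.62058
Expected agreement pₑ = Σ (rowᵢ·colᵢ)/N² = (168·98 + 143·213)/311² = 0.48514
κ = (pₒ − pₑ)/(1 − pₑ) = (0.62058 − 0.48514)/(1 − 0.48514) = 0.2631

0.2631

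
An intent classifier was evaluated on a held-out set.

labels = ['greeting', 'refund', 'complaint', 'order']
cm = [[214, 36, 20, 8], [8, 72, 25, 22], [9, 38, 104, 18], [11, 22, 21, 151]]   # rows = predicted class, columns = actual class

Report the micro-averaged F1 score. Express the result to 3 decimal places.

0.694

Micro-averaging pools counts across classes: ΣTP=541, ΣFP=238, ΣFN=238.
Micro-F1 score = 2·TP/(2·TP+FP+FN) on pooled counts = 0.694 (equals overall accuracy in single-label multiclass).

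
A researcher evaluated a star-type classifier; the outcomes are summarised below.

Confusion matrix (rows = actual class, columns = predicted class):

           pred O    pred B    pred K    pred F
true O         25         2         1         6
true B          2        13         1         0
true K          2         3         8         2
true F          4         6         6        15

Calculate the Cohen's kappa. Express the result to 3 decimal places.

Observed agreement pₒ = trace/N = 61/96 = 0.6354
Expected agreement pₑ = Σ (rowᵢ·colᵢ)/N² = (34·33 + 16·24 + 15·16 + 31·23)/96² = 0.2668
κ = (pₒ − pₑ)/(1 − pₑ) = (0.6354 − 0.2668)/(1 − 0.2668) = 0.503

0.503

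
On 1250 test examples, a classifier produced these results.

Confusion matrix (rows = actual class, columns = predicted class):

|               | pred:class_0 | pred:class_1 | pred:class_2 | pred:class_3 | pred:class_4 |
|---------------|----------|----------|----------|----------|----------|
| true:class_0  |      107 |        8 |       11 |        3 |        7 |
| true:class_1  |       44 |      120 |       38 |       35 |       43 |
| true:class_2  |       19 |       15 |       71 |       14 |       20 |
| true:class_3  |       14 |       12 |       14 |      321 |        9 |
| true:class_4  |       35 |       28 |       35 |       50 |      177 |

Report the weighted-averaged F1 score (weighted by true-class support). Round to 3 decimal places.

Per-class F1 score (2·TP/(2·TP+FP+FN)):
  class_0: TP=107, FP=44+19+14+35=112, FN=8+11+3+7=29 → 214/355 = 0.6028
  class_1: TP=120, FP=8+15+12+28=63, FN=44+38+35+43=160 → 240/463 = 0.5184
  class_2: TP=71, FP=11+38+14+35=98, FN=19+15+14+20=68 → 142/308 = 0.4610
  class_3: TP=321, FP=3+35+14+50=102, FN=14+12+14+9=49 → 642/793 = 0.8096
  class_4: TP=177, FP=7+43+20+9=79, FN=35+28+35+50=148 → 354/581 = 0.6093
Weighted-F1 score = Σ (supportᵢ/N)·F1 scoreᵢ with N=1250: (136/1250)·0.6028 + (280/1250)·0.5184 + (139/1250)·0.4610 + (370/1250)·0.8096 + (325/1250)·0.6093 = 0.631

0.631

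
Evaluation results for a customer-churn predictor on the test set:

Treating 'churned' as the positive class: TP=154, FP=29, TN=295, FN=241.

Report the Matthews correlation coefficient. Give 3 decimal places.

0.343

MCC = (TP·TN − FP·FN) / √((TP+FP)(TP+FN)(TN+FP)(TN+FN))
Numerator = 154·295 − 29·241 = 38441
Denominator = √(183·395·324·536) = √12553302240 = 112041.5202
MCC = 38441 / 112041.5202 = 0.343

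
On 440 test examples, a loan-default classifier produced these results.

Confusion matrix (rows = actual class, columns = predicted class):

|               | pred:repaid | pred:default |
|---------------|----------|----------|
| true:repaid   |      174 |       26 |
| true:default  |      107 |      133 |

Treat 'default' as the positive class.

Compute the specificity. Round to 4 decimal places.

0.8700

Specificity = TN/(TN+FP) = 174/(174+26) = 0.8700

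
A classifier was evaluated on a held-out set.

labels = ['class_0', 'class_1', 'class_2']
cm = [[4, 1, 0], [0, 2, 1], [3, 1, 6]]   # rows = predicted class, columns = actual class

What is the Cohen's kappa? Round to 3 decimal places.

Observed agreement pₒ = trace/N = 12/18 = 0.6667
Expected agreement pₑ = Σ (rowᵢ·colᵢ)/N² = (7·5 + 4·3 + 7·10)/18² = 0.3611
κ = (pₒ − pₑ)/(1 − pₑ) = (0.6667 − 0.3611)/(1 − 0.3611) = 0.478

0.478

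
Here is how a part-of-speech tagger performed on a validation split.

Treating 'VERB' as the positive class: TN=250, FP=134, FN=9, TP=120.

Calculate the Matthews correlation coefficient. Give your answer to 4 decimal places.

MCC = (TP·TN − FP·FN) / √((TP+FP)(TP+FN)(TN+FP)(TN+FN))
Numerator = 120·250 − 134·9 = 28794
Denominator = √(254·129·384·259) = √3258775296 = 57085.6838
MCC = 28794 / 57085.6838 = 0.5044

0.5044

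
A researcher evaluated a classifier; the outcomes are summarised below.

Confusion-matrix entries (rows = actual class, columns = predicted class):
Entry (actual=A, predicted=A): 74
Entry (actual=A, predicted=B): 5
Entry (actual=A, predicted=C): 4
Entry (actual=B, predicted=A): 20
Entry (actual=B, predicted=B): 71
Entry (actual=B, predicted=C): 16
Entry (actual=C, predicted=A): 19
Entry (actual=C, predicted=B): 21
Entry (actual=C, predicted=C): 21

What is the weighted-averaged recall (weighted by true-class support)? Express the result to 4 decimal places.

0.6614

Per-class recall (TP/(TP+FN)):
  A: TP=74, FN=5+4=9 → 74/83 = 0.89157
  B: TP=71, FN=20+16=36 → 71/107 = 0.66355
  C: TP=21, FN=19+21=40 → 21/61 = 0.34426
Weighted-recall = Σ (supportᵢ/N)·recallᵢ with N=251: (83/251)·0.89157 + (107/251)·0.66355 + (61/251)·0.34426 = 0.6614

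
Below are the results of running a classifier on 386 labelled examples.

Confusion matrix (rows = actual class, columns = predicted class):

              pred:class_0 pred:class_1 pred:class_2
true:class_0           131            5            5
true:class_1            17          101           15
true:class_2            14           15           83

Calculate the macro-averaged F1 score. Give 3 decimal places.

0.811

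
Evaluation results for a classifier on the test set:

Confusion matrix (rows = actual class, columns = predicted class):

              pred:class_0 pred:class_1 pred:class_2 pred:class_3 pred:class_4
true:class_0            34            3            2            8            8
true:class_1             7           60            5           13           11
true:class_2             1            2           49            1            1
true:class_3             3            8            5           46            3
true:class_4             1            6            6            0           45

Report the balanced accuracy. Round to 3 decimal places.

Balanced accuracy = mean of per-class recall.
  class_0: recall = 34/55 = 0.6182
  class_1: recall = 60/96 = 0.6250
  class_2: recall = 49/54 = 0.9074
  class_3: recall = 46/65 = 0.7077
  class_4: recall = 45/58 = 0.7759
Mean = (0.6182 + 0.6250 + 0.9074 + 0.7077 + 0.7759) / 5 = 0.727

0.727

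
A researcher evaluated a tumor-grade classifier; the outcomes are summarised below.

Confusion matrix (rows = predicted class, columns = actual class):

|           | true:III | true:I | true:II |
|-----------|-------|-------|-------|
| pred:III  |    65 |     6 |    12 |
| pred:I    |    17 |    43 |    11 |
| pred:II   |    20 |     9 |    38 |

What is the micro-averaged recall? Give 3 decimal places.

0.661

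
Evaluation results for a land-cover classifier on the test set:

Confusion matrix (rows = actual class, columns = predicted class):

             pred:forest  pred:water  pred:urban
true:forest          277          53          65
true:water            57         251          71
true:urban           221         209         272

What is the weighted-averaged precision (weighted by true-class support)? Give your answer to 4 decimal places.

0.5763

Per-class precision (TP/(TP+FP)):
  forest: TP=277, FP=57+221=278 → 277/555 = 0.49910
  water: TP=251, FP=53+209=262 → 251/513 = 0.48928
  urban: TP=272, FP=65+71=136 → 272/408 = 0.66667
Weighted-precision = Σ (supportᵢ/N)·precisionᵢ with N=1476: (395/1476)·0.49910 + (379/1476)·0.48928 + (702/1476)·0.66667 = 0.5763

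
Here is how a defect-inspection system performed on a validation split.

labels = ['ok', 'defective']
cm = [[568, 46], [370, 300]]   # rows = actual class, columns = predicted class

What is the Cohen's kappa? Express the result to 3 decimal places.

0.365

Observed agreement pₒ = trace/N = 868/1284 = 0.6760
Expected agreement pₑ = Σ (rowᵢ·colᵢ)/N² = (614·938 + 670·346)/1284² = 0.4899
κ = (pₒ − pₑ)/(1 − pₑ) = (0.6760 − 0.4899)/(1 − 0.4899) = 0.365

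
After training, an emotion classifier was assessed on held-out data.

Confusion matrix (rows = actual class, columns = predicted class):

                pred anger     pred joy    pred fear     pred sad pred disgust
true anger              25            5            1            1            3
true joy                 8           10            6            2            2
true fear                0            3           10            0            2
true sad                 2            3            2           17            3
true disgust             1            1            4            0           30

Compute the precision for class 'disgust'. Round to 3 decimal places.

Take TP from the diagonal, FP from the rest of the 'disgust' prediction marginal, FN from the rest of the 'disgust' actual marginal.
precision = TP/(TP+FP).
disgust: TP=30, FP=3+2+2+3=10 → 30/40 = 0.7500

0.750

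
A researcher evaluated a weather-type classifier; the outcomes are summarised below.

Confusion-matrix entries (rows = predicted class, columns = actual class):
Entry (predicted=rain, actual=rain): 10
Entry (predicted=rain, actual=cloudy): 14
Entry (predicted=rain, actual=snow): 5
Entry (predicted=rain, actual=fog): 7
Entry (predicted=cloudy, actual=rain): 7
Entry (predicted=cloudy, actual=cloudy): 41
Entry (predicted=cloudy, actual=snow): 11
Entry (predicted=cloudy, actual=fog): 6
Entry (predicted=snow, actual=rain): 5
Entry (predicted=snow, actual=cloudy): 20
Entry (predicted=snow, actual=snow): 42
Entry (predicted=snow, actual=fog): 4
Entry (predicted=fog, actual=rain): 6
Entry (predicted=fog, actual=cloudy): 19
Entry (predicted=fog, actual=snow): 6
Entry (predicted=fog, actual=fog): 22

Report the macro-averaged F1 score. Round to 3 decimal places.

0.482

Per-class F1 score (2·TP/(2·TP+FP+FN)):
  rain: TP=10, FP=14+5+7=26, FN=7+5+6=18 → 20/64 = 0.3125
  cloudy: TP=41, FP=7+11+6=24, FN=14+20+19=53 → 82/159 = 0.5157
  snow: TP=42, FP=5+20+4=29, FN=5+11+6=22 → 84/135 = 0.6222
  fog: TP=22, FP=6+19+6=31, FN=7+6+4=17 → 44/92 = 0.4783
Macro-F1 score = mean = (0.3125 + 0.5157 + 0.6222 + 0.4783) / 4 = 0.482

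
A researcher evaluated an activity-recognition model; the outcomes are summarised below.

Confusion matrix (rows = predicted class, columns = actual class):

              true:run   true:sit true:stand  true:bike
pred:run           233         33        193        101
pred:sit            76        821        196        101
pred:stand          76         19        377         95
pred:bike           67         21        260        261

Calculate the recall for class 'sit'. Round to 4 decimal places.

0.9183

One-vs-rest for 'sit': TP = diagonal; FP = other classes predicted 'sit'; FN = 'sit' predicted as other.
recall = TP/(TP+FN).
sit: TP=821, FN=33+19+21=73 → 821/894 = 0.91834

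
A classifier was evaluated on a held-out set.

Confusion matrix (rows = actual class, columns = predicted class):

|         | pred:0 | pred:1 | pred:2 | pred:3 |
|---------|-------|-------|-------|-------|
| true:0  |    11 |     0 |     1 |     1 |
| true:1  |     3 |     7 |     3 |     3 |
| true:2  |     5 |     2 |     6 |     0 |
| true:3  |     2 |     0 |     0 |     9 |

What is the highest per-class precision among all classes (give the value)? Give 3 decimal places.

0.778

Per-class precision (TP/(TP+FP)):
  0: TP=11, FP=3+5+2=10 → 11/21 = 0.5238
  1: TP=7, FP=0+2+0=2 → 7/9 = 0.7778
  2: TP=6, FP=1+3+0=4 → 6/10 = 0.6000
  3: TP=9, FP=1+3+0=4 → 9/13 = 0.6923
Highest is class '1' with precision = 0.778.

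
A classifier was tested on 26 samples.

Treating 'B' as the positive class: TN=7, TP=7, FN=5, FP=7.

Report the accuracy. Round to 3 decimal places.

0.538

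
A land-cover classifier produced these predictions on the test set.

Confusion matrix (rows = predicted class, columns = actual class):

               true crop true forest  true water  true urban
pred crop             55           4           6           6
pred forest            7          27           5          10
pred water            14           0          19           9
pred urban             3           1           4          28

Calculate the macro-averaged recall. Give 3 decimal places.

Per-class recall (TP/(TP+FN)):
  crop: TP=55, FN=7+14+3=24 → 55/79 = 0.6962
  forest: TP=27, FN=4+0+1=5 → 27/32 = 0.8438
  water: TP=19, FN=6+5+4=15 → 19/34 = 0.5588
  urban: TP=28, FN=6+10+9=25 → 28/53 = 0.5283
Macro-recall = mean = (0.6962 + 0.8438 + 0.5588 + 0.5283) / 4 = 0.657

0.657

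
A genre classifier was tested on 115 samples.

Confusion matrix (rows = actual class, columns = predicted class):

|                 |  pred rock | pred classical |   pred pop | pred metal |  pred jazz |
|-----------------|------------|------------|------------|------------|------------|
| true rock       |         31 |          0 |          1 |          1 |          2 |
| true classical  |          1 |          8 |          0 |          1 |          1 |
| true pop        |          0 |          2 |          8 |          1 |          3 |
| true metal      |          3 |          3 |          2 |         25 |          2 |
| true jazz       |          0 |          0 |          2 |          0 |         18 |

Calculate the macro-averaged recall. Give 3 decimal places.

0.760

Per-class recall (TP/(TP+FN)):
  rock: TP=31, FN=0+1+1+2=4 → 31/35 = 0.8857
  classical: TP=8, FN=1+0+1+1=3 → 8/11 = 0.7273
  pop: TP=8, FN=0+2+1+3=6 → 8/14 = 0.5714
  metal: TP=25, FN=3+3+2+2=10 → 25/35 = 0.7143
  jazz: TP=18, FN=0+0+2+0=2 → 18/20 = 0.9000
Macro-recall = mean = (0.8857 + 0.7273 + 0.5714 + 0.7143 + 0.9000) / 5 = 0.760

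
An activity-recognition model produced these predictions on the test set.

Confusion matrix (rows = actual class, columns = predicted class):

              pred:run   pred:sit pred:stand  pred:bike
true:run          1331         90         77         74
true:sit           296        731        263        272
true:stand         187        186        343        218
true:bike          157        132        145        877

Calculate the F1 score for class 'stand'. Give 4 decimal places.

0.3893

Treat 'stand' as positive and all other classes as negative.
F1 score = 2·TP/(2·TP+FP+FN).
stand: TP=343, FP=77+263+145=485, FN=187+186+218=591 → 686/1762 = 0.38933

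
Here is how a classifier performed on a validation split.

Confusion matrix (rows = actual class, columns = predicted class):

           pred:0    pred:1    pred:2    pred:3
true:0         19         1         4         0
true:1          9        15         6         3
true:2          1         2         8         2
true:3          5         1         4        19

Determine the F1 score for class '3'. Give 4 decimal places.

0.7170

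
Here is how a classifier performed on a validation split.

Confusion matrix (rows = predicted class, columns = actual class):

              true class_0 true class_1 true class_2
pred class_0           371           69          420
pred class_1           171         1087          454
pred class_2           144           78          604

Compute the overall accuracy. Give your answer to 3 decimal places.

0.607

Accuracy = trace / total = (371+1087+604=2062) / 3398 = 2062/3398 = 0.607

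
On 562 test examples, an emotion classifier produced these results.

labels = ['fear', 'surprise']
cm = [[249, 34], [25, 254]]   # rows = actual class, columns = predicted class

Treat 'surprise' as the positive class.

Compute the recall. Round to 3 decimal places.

0.910

Recall = TP/(TP+FN) = 254/(254+25) = 254/279 = 0.910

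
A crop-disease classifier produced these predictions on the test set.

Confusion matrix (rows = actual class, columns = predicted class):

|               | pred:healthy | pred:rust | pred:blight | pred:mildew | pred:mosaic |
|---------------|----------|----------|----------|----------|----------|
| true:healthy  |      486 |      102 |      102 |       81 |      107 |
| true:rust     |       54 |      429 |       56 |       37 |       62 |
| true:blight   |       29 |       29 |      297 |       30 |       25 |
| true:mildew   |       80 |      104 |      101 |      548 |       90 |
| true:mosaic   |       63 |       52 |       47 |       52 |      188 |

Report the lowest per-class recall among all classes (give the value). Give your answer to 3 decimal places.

0.468

Per-class recall (TP/(TP+FN)):
  healthy: TP=486, FN=102+102+81+107=392 → 486/878 = 0.5535
  rust: TP=429, FN=54+56+37+62=209 → 429/638 = 0.6724
  blight: TP=297, FN=29+29+30+25=113 → 297/410 = 0.7244
  mildew: TP=548, FN=80+104+101+90=375 → 548/923 = 0.5937
  mosaic: TP=188, FN=63+52+47+52=214 → 188/402 = 0.4677
Lowest is class 'mosaic' with recall = 0.468.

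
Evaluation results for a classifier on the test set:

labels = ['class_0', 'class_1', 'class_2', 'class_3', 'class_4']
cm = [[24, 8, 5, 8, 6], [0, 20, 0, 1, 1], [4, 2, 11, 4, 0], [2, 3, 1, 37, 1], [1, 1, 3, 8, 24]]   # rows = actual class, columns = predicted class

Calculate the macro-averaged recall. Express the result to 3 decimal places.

0.679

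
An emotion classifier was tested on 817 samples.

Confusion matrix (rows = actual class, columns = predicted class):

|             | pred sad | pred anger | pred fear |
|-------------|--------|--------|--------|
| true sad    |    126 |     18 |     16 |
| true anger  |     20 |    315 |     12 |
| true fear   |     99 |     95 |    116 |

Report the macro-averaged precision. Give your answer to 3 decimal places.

0.685

Per-class precision (TP/(TP+FP)):
  sad: TP=126, FP=20+99=119 → 126/245 = 0.5143
  anger: TP=315, FP=18+95=113 → 315/428 = 0.7360
  fear: TP=116, FP=16+12=28 → 116/144 = 0.8056
Macro-precision = mean = (0.5143 + 0.7360 + 0.8056) / 3 = 0.685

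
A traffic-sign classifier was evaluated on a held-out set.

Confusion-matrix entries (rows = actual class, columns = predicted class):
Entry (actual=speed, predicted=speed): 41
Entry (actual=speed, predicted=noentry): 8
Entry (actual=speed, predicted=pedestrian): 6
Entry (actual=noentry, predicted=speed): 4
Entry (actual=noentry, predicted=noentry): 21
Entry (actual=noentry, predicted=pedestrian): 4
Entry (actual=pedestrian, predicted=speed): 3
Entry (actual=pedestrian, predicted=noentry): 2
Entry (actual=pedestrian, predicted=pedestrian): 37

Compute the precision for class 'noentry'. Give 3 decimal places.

precision = TP/(TP+FP).
noentry: TP=21, FP=8+2=10 → 21/31 = 0.6774

0.677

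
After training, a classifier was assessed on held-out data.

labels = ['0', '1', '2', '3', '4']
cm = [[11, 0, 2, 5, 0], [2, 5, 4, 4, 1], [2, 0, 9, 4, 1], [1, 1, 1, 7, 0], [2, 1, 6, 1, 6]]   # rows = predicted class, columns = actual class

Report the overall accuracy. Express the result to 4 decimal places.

0.5000

Accuracy = trace / total = (11+5+9+7+6=38) / 76 = 38/76 = 0.5000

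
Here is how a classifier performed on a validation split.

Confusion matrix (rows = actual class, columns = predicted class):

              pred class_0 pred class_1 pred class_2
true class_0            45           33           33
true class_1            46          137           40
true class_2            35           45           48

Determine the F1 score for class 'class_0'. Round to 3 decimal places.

0.380

One-vs-rest for 'class_0': TP = diagonal; FP = other classes predicted 'class_0'; FN = 'class_0' predicted as other.
F1 score = 2·TP/(2·TP+FP+FN).
class_0: TP=45, FP=46+35=81, FN=33+33=66 → 90/237 = 0.3797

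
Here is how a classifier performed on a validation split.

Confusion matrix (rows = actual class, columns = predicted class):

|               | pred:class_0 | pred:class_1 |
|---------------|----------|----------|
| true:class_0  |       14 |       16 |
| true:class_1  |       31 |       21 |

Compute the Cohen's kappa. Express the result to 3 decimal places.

-0.117

Observed agreement pₒ = trace/N = 35/82 = 0.4268
Expected agreement pₑ = Σ (rowᵢ·colᵢ)/N² = (30·45 + 52·37)/82² = 0.4869
κ = (pₒ − pₑ)/(1 − pₑ) = (0.4268 − 0.4869)/(1 − 0.4869) = -0.117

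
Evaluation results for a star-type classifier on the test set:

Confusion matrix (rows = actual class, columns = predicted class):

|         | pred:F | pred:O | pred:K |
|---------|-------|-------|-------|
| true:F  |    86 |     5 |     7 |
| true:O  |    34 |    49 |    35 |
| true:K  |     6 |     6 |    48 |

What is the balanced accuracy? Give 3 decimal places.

0.698

Balanced accuracy = mean of per-class recall.
  F: recall = 86/98 = 0.8776
  O: recall = 49/118 = 0.4153
  K: recall = 48/60 = 0.8000
Mean = (0.8776 + 0.4153 + 0.8000) / 3 = 0.698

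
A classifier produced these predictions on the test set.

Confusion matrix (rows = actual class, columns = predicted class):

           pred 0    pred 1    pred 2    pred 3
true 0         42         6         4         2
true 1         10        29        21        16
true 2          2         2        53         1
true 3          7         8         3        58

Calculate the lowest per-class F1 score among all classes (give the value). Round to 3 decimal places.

Per-class F1 score (2·TP/(2·TP+FP+FN)):
  0: TP=42, FP=10+2+7=19, FN=6+4+2=12 → 84/115 = 0.7304
  1: TP=29, FP=6+2+8=16, FN=10+21+16=47 → 58/121 = 0.4793
  2: TP=53, FP=4+21+3=28, FN=2+2+1=5 → 106/139 = 0.7626
  3: TP=58, FP=2+16+1=19, FN=7+8+3=18 → 116/153 = 0.7582
Lowest is class '1' with F1 score = 0.479.

0.479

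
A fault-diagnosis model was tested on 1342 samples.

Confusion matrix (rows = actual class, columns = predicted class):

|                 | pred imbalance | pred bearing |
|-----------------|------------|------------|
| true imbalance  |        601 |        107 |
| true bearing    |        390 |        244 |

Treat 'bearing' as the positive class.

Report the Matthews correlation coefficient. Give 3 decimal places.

MCC = (TP·TN − FP·FN) / √((TP+FP)(TP+FN)(TN+FP)(TN+FN))
Numerator = 244·601 − 107·390 = 104914
Denominator = √(351·634·708·991) = √156136085352 = 395140.5894
MCC = 104914 / 395140.5894 = 0.266

0.266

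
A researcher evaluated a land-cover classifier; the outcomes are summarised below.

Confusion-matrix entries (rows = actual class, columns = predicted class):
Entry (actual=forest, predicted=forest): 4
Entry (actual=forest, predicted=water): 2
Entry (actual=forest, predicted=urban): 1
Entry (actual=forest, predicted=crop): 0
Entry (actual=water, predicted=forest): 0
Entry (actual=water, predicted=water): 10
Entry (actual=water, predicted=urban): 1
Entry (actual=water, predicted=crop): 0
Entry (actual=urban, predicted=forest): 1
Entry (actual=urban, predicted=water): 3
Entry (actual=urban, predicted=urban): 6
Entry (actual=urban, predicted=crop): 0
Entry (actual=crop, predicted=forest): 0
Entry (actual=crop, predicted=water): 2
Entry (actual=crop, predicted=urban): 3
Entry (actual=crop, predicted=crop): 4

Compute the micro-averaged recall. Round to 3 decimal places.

0.649

Micro-averaging pools counts across classes: ΣTP=24, ΣFP=13, ΣFN=13.
Micro-recall = TP/(TP+FN) on pooled counts = 0.649 (equals overall accuracy in single-label multiclass).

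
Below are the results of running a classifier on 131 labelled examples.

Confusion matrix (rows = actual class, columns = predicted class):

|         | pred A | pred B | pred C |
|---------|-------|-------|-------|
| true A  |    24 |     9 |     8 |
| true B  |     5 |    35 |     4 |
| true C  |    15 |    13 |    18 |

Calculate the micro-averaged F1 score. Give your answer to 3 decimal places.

Micro-averaging pools counts across classes: ΣTP=77, ΣFP=54, ΣFN=54.
Micro-F1 score = 2·TP/(2·TP+FP+FN) on pooled counts = 0.588 (equals overall accuracy in single-label multiclass).

0.588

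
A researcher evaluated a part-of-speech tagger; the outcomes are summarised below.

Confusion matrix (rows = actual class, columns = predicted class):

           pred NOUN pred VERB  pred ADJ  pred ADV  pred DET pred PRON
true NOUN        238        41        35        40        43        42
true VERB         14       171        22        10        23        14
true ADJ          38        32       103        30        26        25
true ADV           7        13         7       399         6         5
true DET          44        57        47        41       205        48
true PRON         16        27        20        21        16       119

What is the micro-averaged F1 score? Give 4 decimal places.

Micro-averaging pools counts across classes: ΣTP=1235, ΣFP=810, ΣFN=810.
Micro-F1 score = 2·TP/(2·TP+FP+FN) on pooled counts = 0.6039 (equals overall accuracy in single-label multiclass).

0.6039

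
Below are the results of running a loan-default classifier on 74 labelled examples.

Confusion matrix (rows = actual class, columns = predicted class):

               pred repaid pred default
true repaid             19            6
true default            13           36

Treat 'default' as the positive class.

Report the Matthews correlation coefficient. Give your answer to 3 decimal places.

0.472

MCC = (TP·TN − FP·FN) / √((TP+FP)(TP+FN)(TN+FP)(TN+FN))
Numerator = 36·19 − 6·13 = 606
Denominator = √(42·49·25·32) = √1646400 = 1283.1212
MCC = 606 / 1283.1212 = 0.472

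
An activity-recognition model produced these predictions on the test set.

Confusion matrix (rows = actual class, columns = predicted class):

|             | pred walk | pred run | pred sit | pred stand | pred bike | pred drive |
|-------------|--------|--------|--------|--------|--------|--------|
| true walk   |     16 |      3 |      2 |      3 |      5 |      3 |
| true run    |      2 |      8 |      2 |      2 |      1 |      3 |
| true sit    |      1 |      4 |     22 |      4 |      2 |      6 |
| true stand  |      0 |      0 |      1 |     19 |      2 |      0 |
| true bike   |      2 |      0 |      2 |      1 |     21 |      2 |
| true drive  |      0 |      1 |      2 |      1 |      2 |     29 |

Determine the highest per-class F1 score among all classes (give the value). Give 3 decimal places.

Per-class F1 score (2·TP/(2·TP+FP+FN)):
  walk: TP=16, FP=2+1+0+2+0=5, FN=3+2+3+5+3=16 → 32/53 = 0.6038
  run: TP=8, FP=3+4+0+0+1=8, FN=2+2+2+1+3=10 → 16/34 = 0.4706
  sit: TP=22, FP=2+2+1+2+2=9, FN=1+4+4+2+6=17 → 44/70 = 0.6286
  stand: TP=19, FP=3+2+4+1+1=11, FN=0+0+1+2+0=3 → 38/52 = 0.7308
  bike: TP=21, FP=5+1+2+2+2=12, FN=2+0+2+1+2=7 → 42/61 = 0.6885
  drive: TP=29, FP=3+3+6+0+2=14, FN=0+1+2+1+2=6 → 58/78 = 0.7436
Highest is class 'drive' with F1 score = 0.744.

0.744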